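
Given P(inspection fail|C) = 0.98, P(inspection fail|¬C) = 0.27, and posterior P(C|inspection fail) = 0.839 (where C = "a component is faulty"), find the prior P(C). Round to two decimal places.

In odds form, posterior odds = prior odds × likelihood ratio, so prior odds = posterior odds ÷ LR.
Posterior odds = 0.839/(1−0.839) = 5.2112. LR = 0.98/0.27 = 3.6296.
Prior odds = 5.2112/3.6296 = 1.4358, so P(C) = 1.4358/(1+1.4358) ≈ 0.59.

P(C) = 0.59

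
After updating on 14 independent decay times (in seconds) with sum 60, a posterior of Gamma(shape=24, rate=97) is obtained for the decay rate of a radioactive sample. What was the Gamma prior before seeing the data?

Gamma–exponential conjugacy: posterior shape = α + n, posterior rate = β + Σtᵢ.
So α = 24 − 14 = 10 and β = 97 − 60 = 37.

Gamma(shape=10, rate=37)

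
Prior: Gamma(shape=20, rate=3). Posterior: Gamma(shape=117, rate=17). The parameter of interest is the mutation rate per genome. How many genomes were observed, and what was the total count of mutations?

n = 14 genomes with total 97 mutations

Gamma–Poisson conjugacy: posterior shape = α + Σxᵢ, posterior rate = β + n.
Matching: Σxᵢ = 117 − 20 = 97 and n = 17 − 3 = 14.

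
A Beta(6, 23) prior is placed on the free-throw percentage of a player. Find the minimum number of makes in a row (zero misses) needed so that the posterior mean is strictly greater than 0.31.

After k makes and 0 misses the posterior is Beta(6+k, 23), with mean (6+k)/(6+23+k).
Set (6+k)/(29+k) > 0.31 and solve: k > (0.31·29 − 6)/(1 − 0.31) = 4.333.
The smallest integer exceeding 4.333 is 5.

k = 5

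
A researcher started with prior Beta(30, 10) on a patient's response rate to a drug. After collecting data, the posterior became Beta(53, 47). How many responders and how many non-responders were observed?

Beta is conjugate to the binomial likelihood: posterior = Beta(α+s, β+f).
Match parameters: s=53−30=23, f=47−10=37.

23 responders and 37 non-responders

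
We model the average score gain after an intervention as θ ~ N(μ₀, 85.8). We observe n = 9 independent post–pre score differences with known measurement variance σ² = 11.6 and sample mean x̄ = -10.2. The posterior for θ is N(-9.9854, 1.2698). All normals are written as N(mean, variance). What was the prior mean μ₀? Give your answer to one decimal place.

μ₀ = 4.3

With known observation variance, the Normal–Normal posterior has precision τ_n = τ₀ + n/σ² and mean μ_n = (τ₀μ₀ + (n/σ²)x̄)/τ_n.
Here τ₀ = 1/85.8 = 0.011655 and τ_data = 9/11.6 = 0.775862, so τ_n = 0.787517.
Rearranging for μ₀: μ₀ = (μ_n·τ_n − τ_data·x̄)/τ₀ = (-9.9854·0.787517 − 0.775862·-10.2) / 0.011655 = 0.050120/0.011655 ≈ 4.3.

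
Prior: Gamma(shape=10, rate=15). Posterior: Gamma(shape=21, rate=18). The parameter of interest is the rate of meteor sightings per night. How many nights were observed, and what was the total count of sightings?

A Gamma(α, β) prior (rate parametrization) on a Poisson rate with n observations summing to S gives posterior Gamma(α+S, β+n).
Matching: Σxᵢ = 21 − 10 = 11 and n = 18 − 15 = 3.

n = 3 nights with total 11 sightings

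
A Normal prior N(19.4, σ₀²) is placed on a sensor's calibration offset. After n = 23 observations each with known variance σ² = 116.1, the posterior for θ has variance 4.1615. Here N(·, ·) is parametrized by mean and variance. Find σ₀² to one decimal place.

σ₀² = 23.7

Posterior precision equals prior precision plus data precision: 1/σ_n² = 1/σ₀² + n/σ².
So 1/σ₀² = 1/4.1615 − 23/116.1 = 0.240298 − 0.198105 = 0.042193.
Hence σ₀² = 1/0.042193 ≈ 23.7.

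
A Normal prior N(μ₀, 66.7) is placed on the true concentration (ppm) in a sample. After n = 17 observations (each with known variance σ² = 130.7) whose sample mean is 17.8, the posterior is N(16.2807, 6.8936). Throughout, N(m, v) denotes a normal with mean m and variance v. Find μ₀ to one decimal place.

The posterior mean is a precision-weighted average: μ_n = (τ₀μ₀ + τ_data·x̄)/(τ₀+τ_data), with τ₀=1/σ₀² and τ_data=n/σ².
Here τ₀ = 1/66.7 = 0.014993 and τ_data = 17/130.7 = 0.130069, so τ_n = 0.145062.
Rearranging for μ₀: μ₀ = (μ_n·τ_n − τ_data·x̄)/τ₀ = (16.2807·0.145062 − 0.130069·17.8) / 0.014993 = 0.046483/0.014993 ≈ 3.1.

μ₀ = 3.1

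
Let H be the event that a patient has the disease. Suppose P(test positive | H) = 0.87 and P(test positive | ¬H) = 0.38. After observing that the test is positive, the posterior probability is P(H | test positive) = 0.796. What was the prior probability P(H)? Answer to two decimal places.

In odds form, posterior odds = prior odds × likelihood ratio, so prior odds = posterior odds ÷ LR.
Posterior odds = 0.796/(1−0.796) = 3.9020. LR = 0.87/0.38 = 2.2895.
Prior odds = 3.9020/2.2895 = 1.7043, so P(H) = 1.7043/(1+1.7043) ≈ 0.63.

P(H) = 0.63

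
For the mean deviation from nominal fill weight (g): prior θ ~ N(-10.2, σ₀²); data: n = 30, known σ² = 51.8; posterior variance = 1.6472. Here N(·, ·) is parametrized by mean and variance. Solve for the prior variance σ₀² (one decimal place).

For the Normal–Normal model with known σ², precisions add: τ_n = τ₀ + n/σ².
So 1/σ₀² = 1/1.6472 − 30/51.8 = 0.607091 − 0.579151 = 0.027940.
Hence σ₀² = 1/0.027940 ≈ 35.8.

σ₀² = 35.8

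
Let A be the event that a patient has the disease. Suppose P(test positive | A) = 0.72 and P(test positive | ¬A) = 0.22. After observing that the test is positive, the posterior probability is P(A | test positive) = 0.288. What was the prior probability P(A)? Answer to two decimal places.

P(A) = 0.11

In odds form, posterior odds = prior odds × likelihood ratio, so prior odds = posterior odds ÷ LR.
Posterior odds = 0.288/(1−0.288) = 0.4045. LR = 0.72/0.22 = 3.2727.
Prior odds = 0.4045/3.2727 = 0.1236, so P(A) = 0.1236/(1+0.1236) ≈ 0.11.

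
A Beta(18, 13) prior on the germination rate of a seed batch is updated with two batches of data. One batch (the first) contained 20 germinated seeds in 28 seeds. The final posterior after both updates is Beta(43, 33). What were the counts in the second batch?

Because Beta–binomial updating is additive in the counts, the combined data contributed (α_post−α_prior, β_post−β_prior) successes and failures.
Total across both batches: 43−18=25 germinated seeds, 33−13=20 non-germinating seeds.
Subtract the first batch: 25−20=5 germinated seeds and 20−8=12 non-germinating seeds.

5 germinated seeds and 12 non-germinating seeds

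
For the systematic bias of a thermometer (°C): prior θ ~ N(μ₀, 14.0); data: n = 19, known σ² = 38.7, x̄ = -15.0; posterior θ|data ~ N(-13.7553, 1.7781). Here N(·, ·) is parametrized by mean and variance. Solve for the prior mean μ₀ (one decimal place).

With known observation variance, the Normal–Normal posterior has precision τ_n = τ₀ + n/σ² and mean μ_n = (τ₀μ₀ + (n/σ²)x̄)/τ_n.
Here τ₀ = 1/14.0 = 0.071429 and τ_data = 19/38.7 = 0.490956, so τ_n = 0.562385.
Rearranging for μ₀: μ₀ = (μ_n·τ_n − τ_data·x̄)/τ₀ = (-13.7553·0.562385 − 0.490956·-15.0) / 0.071429 = -0.371434/0.071429 ≈ -5.2.

μ₀ = -5.2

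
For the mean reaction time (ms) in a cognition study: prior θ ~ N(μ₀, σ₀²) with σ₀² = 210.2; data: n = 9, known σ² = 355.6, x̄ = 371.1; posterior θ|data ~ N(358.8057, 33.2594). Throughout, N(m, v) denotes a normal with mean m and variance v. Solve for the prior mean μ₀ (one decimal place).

With known observation variance, the Normal–Normal posterior has precision τ_n = τ₀ + n/σ² and mean μ_n = (τ₀μ₀ + (n/σ²)x̄)/τ_n.
Here τ₀ = 1/210.2 = 0.004757 and τ_data = 9/355.6 = 0.025309, so τ_n = 0.030066.
Rearranging for μ₀: μ₀ = (μ_n·τ_n − τ_data·x̄)/τ₀ = (358.8057·0.030066 − 0.025309·371.1) / 0.004757 = 1.395682/0.004757 ≈ 293.4.

μ₀ = 293.4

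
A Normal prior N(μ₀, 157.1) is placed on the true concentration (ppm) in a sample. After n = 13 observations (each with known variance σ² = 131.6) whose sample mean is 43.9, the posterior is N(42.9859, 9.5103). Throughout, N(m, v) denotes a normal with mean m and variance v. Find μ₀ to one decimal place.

With known observation variance, the Normal–Normal posterior has precision τ_n = τ₀ + n/σ² and mean μ_n = (τ₀μ₀ + (n/σ²)x̄)/τ_n.
Here τ₀ = 1/157.1 = 0.006365 and τ_data = 13/131.6 = 0.098784, so τ_n = 0.105149.
Rearranging for μ₀: μ₀ = (μ_n·τ_n − τ_data·x̄)/τ₀ = (42.9859·0.105149 − 0.098784·43.9) / 0.006365 = 0.183307/0.006365 ≈ 28.8.

μ₀ = 28.8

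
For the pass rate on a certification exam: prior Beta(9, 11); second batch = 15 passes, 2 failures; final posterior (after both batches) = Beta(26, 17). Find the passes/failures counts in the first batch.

Sequential conjugate updates are equivalent to a single update on the pooled data, so total successes = posterior α − prior α and total failures = posterior β − prior β.
Total across both batches: 26−9=17 passes, 17−11=6 failures.
Subtract the second batch: 17−15=2 passes and 6−2=4 failures.

2 passes and 4 failures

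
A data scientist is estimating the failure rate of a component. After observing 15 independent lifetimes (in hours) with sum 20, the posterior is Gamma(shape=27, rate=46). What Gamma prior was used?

Gamma(shape=12, rate=26)

Gamma–exponential conjugacy: posterior shape = α + n, posterior rate = β + Σtᵢ.
So α = 27 − 15 = 12 and β = 46 − 20 = 26.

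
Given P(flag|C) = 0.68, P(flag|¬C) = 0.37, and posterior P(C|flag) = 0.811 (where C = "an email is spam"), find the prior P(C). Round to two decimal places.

P(C) = 0.70

Bayes' rule in odds form gives O(C|E) = O(C)·[P(E|C)/P(E|¬C)], hence O(C) = O(C|E)/LR.
Posterior odds = 0.811/(1−0.811) = 4.2910. LR = 0.68/0.37 = 1.8378.
Prior odds = 4.2910/1.8378 = 2.3349, so P(C) = 2.3349/(1+2.3349) ≈ 0.70.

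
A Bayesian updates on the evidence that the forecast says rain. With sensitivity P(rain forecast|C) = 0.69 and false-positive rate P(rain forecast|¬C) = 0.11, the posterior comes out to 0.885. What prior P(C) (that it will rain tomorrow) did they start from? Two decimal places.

In odds form, posterior odds = prior odds × likelihood ratio, so prior odds = posterior odds ÷ LR.
Posterior odds = 0.885/(1−0.885) = 7.6957. LR = 0.69/0.11 = 6.2727.
Prior odds = 7.6957/6.2727 = 1.2269, so P(C) = 1.2269/(1+1.2269) ≈ 0.55.

P(C) = 0.55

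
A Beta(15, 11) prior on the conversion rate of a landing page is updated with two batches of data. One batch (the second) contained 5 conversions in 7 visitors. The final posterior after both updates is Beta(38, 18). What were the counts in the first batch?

18 conversions and 5 bounces

Sequential conjugate updates are equivalent to a single update on the pooled data, so total successes = posterior α − prior α and total failures = posterior β − prior β.
Total across both batches: 38−15=23 conversions, 18−11=7 bounces.
Subtract the second batch: 23−5=18 conversions and 7−2=5 bounces.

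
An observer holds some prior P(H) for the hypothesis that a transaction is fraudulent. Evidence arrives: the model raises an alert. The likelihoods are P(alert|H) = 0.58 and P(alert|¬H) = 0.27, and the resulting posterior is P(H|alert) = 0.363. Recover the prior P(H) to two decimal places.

In odds form, posterior odds = prior odds × likelihood ratio, so prior odds = posterior odds ÷ LR.
Posterior odds = 0.363/(1−0.363) = 0.5699. LR = 0.58/0.27 = 2.1481.
Prior odds = 0.5699/2.1481 = 0.2653, so P(H) = 0.2653/(1+0.2653) ≈ 0.21.

P(H) = 0.21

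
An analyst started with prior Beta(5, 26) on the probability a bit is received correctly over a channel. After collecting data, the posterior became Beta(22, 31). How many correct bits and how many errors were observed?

17 correct bits and 5 errors

Under Beta–binomial conjugacy the posterior parameters are (α+s, β+f).
So s = 22 − 5 = 17 and f = 31 − 26 = 5.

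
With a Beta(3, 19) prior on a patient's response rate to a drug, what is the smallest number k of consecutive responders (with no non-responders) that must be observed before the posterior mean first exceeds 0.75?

k = 55

After k responders and 0 non-responders the posterior is Beta(3+k, 19), with mean (3+k)/(3+19+k).
Set (3+k)/(22+k) > 0.75 and solve: k > (0.75·22 − 3)/(1 − 0.75) = 54.000.
The smallest integer exceeding 54.000 is 55, and checking k=55: (58)/(77) = 0.7532 > 0.75.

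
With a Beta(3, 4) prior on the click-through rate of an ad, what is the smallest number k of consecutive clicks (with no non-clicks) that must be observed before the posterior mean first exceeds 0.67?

k = 6

After k clicks and 0 non-clicks the posterior is Beta(3+k, 4), with mean (3+k)/(3+4+k).
Set (3+k)/(7+k) > 0.67 and solve: k > (0.67·7 − 3)/(1 − 0.67) = 5.121.
The smallest integer exceeding 5.121 is 6.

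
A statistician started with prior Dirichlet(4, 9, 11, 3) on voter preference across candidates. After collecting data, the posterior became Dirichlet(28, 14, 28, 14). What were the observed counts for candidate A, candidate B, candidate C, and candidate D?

counts (24, 5, 17, 11)

For a Dirichlet(α) prior with multinomial counts c, the posterior is Dirichlet(α + c) componentwise.
Counts are posterior − prior componentwise: 28−4=24, 14−9=5, 28−11=17, 14−3=11.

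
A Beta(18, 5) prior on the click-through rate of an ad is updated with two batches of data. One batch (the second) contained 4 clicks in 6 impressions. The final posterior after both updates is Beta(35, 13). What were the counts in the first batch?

Because Beta–binomial updating is additive in the counts, the combined data contributed (α_post−α_prior, β_post−β_prior) successes and failures.
Total across both batches: 35−18=17 clicks, 13−5=8 non-clicks.
Subtract the second batch: 17−4=13 clicks and 8−2=6 non-clicks.

13 clicks and 6 non-clicks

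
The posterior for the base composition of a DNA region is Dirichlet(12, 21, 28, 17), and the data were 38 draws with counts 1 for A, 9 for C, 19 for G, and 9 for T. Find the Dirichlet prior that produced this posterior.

Dirichlet(11, 12, 9, 8)

For a Dirichlet(α) prior with multinomial counts c, the posterior is Dirichlet(α + c) componentwise.
Subtract each count from the matching posterior parameter: 12−1=11, 21−9=12, 28−19=9, 17−9=8.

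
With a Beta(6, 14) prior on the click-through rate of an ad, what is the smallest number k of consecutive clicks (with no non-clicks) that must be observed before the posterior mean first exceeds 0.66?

k = 22

After k clicks and 0 non-clicks the posterior is Beta(6+k, 14), with mean (6+k)/(6+14+k).
Set (6+k)/(20+k) > 0.66 and solve: k > (0.66·20 − 6)/(1 − 0.66) = 21.176.
The smallest integer exceeding 21.176 is 22.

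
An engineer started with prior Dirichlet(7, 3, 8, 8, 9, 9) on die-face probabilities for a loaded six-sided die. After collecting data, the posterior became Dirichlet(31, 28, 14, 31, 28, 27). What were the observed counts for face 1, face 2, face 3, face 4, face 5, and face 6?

For a Dirichlet(α) prior with multinomial counts c, the posterior is Dirichlet(α + c) componentwise.
Counts are posterior − prior componentwise: 31−7=24, 28−3=25, 14−8=6, 31−8=23, 28−9=19, 27−9=18.

counts (24, 25, 6, 23, 19, 18)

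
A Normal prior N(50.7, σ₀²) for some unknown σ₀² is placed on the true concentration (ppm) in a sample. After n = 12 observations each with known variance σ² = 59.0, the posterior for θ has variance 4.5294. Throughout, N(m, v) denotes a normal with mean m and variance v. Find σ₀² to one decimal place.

Posterior precision equals prior precision plus data precision: 1/σ_n² = 1/σ₀² + n/σ².
So 1/σ₀² = 1/4.5294 − 12/59.0 = 0.220780 − 0.203390 = 0.017390.
Hence σ₀² = 1/0.017390 ≈ 57.5.

σ₀² = 57.5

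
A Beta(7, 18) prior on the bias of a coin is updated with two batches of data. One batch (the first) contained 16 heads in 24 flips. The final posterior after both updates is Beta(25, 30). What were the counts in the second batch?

2 heads and 4 tails

Because Beta–binomial updating is additive in the counts, the combined data contributed (α_post−α_prior, β_post−β_prior) successes and failures.
Total across both batches: 25−7=18 heads, 30−18=12 tails.
Subtract the first batch: 18−16=2 heads and 12−8=4 tails.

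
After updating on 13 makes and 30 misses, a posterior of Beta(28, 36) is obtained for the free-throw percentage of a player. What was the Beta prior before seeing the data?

A Beta(a, b) prior with s successes and f failures in binomial data gives a Beta(a+s, b+f) posterior.
Subtract the data counts: 28−13=15, 36−30=6.

Beta(15, 6)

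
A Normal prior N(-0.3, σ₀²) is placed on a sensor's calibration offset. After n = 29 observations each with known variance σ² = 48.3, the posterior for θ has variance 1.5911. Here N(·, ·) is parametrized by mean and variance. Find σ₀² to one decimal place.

Posterior precision equals prior precision plus data precision: 1/σ_n² = 1/σ₀² + n/σ².
So 1/σ₀² = 1/1.5911 − 29/48.3 = 0.628496 − 0.600414 = 0.028082.
Hence σ₀² = 1/0.028082 ≈ 35.6.

σ₀² = 35.6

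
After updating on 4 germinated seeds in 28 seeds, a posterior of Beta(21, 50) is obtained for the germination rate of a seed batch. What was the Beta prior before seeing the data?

Beta(17, 26)

Beta is conjugate to the binomial likelihood: posterior = Beta(a+s, b+f).
So a = 21 − 4 = 17 and b = 50 − 24 = 26.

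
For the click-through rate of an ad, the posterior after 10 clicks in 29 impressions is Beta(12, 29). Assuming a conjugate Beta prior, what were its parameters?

Beta(2, 10)

Under Beta–binomial conjugacy the posterior parameters are (α+s, β+f).
So α = 12 − 10 = 2 and β = 29 − 19 = 10.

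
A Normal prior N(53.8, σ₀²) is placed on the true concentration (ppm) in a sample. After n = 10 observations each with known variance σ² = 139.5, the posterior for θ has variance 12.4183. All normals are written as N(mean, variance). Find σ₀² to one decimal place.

Posterior precision equals prior precision plus data precision: 1/σ_n² = 1/σ₀² + n/σ².
So 1/σ₀² = 1/12.4183 − 10/139.5 = 0.080526 − 0.071685 = 0.008841.
Hence σ₀² = 1/0.008841 ≈ 113.1.

σ₀² = 113.1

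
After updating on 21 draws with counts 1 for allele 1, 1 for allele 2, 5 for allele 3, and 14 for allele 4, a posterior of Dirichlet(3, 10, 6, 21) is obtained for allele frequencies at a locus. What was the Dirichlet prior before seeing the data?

For a Dirichlet(α) prior with multinomial counts c, the posterior is Dirichlet(α + c) componentwise.
Subtract each count from the matching posterior parameter: 3−1=2, 10−1=9, 6−5=1, 21−14=7.

Dirichlet(2, 9, 1, 7)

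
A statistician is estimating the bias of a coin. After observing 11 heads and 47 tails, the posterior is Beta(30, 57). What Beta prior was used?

Beta is conjugate to the binomial likelihood: posterior = Beta(a+s, b+f).
Subtract the data counts: 30−11=19, 57−47=10.

Beta(19, 10)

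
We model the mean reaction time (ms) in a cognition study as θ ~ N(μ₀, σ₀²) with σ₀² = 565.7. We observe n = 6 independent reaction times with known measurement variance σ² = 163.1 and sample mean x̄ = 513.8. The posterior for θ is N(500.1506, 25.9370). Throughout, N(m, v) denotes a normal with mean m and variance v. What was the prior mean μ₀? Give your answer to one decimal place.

With known observation variance, the Normal–Normal posterior has precision τ_n = τ₀ + n/σ² and mean μ_n = (τ₀μ₀ + (n/σ²)x̄)/τ_n.
Here τ₀ = 1/565.7 = 0.001768 and τ_data = 6/163.1 = 0.036787, so τ_n = 0.038555.
Rearranging for μ₀: μ₀ = (μ_n·τ_n − τ_data·x̄)/τ₀ = (500.1506·0.038555 − 0.036787·513.8) / 0.001768 = 0.382146/0.001768 ≈ 216.1.

μ₀ = 216.1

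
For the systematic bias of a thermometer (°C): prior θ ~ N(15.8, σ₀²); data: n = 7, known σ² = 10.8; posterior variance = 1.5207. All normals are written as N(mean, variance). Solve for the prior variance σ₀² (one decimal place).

σ₀² = 105.9

For the Normal–Normal model with known σ², precisions add: τ_n = τ₀ + n/σ².
So 1/σ₀² = 1/1.5207 − 7/10.8 = 0.657592 − 0.648148 = 0.009444.
Hence σ₀² = 1/0.009444 ≈ 105.9.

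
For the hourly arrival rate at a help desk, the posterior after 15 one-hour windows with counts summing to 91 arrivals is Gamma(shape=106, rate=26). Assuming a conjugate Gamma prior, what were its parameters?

Gamma–Poisson conjugacy: posterior shape = α + Σxᵢ, posterior rate = β + n.
So α = 106 − 91 = 15 and β = 26 − 15 = 11.

Gamma(shape=15, rate=11)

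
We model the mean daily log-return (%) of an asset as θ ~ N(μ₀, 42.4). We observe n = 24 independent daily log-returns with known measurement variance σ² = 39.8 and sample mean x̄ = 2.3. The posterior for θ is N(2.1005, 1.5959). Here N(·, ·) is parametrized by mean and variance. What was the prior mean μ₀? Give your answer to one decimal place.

With known observation variance, the Normal–Normal posterior has precision τ_n = τ₀ + n/σ² and mean μ_n = (τ₀μ₀ + (n/σ²)x̄)/τ_n.
Here τ₀ = 1/42.4 = 0.023585 and τ_data = 24/39.8 = 0.603015, so τ_n = 0.626600.
Rearranging for μ₀: μ₀ = (μ_n·τ_n − τ_data·x̄)/τ₀ = (2.1005·0.626600 − 0.603015·2.3) / 0.023585 = -0.070761/0.023585 ≈ -3.0.

μ₀ = -3.0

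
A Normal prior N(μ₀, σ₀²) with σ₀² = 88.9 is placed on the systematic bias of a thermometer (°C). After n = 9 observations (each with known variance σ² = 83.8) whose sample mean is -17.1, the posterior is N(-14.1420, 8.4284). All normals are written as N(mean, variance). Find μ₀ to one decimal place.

The posterior mean is a precision-weighted average: μ_n = (τ₀μ₀ + τ_data·x̄)/(τ₀+τ_data), with τ₀=1/σ₀² and τ_data=n/σ².
Here τ₀ = 1/88.9 = 0.011249 and τ_data = 9/83.8 = 0.107399, so τ_n = 0.118648.
Rearranging for μ₀: μ₀ = (μ_n·τ_n − τ_data·x̄)/τ₀ = (-14.1420·0.118648 − 0.107399·-17.1) / 0.011249 = 0.158603/0.011249 ≈ 14.1.

μ₀ = 14.1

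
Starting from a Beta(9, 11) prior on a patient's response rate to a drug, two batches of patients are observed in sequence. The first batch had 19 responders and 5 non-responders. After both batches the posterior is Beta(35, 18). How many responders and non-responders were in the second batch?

Because Beta–binomial updating is additive in the counts, the combined data contributed (α_post−α_prior, β_post−β_prior) successes and failures.
Total across both batches: 35−9=26 responders, 18−11=7 non-responders.
Subtract the first batch: 26−19=7 responders and 7−5=2 non-responders.

7 responders and 2 non-responders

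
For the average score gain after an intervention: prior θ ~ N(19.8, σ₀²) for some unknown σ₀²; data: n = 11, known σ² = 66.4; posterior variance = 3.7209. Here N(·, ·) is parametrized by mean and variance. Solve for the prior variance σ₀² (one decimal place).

Posterior precision equals prior precision plus data precision: 1/σ_n² = 1/σ₀² + n/σ².
So 1/σ₀² = 1/3.7209 − 11/66.4 = 0.268752 − 0.165663 = 0.103089.
Hence σ₀² = 1/0.103089 ≈ 9.7.

σ₀² = 9.7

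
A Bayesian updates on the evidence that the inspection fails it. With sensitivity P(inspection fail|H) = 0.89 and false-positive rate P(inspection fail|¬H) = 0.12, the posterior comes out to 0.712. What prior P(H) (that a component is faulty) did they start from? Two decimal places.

P(H) = 0.25

In odds form, posterior odds = prior odds × likelihood ratio, so prior odds = posterior odds ÷ LR.
Posterior odds = 0.712/(1−0.712) = 2.4722. LR = 0.89/0.12 = 7.4167.
Prior odds = 2.4722/7.4167 = 0.3333, so P(H) = 0.3333/(1+0.3333) ≈ 0.25.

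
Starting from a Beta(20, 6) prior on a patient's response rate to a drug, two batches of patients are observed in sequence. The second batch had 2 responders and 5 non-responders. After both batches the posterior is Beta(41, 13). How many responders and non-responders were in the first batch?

Because Beta–binomial updating is additive in the counts, the combined data contributed (α_post−α_prior, β_post−β_prior) successes and failures.
Total across both batches: 41−20=21 responders, 13−6=7 non-responders.
Subtract the second batch: 21−2=19 responders and 7−5=2 non-responders.

19 responders and 2 non-responders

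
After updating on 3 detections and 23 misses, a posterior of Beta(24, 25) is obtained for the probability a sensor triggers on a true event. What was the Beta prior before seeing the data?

Beta(21, 2)

A Beta(a, b) prior with s successes and f failures in binomial data gives a Beta(a+s, b+f) posterior.
Subtract the data counts: 24−3=21, 25−23=2.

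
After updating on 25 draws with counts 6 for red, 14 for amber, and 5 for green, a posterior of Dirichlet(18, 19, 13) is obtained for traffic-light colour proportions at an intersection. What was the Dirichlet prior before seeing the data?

Dirichlet(12, 5, 8)

For a Dirichlet(α) prior with multinomial counts c, the posterior is Dirichlet(α + c) componentwise.
Subtract each count from the matching posterior parameter: 18−6=12, 19−14=5, 13−5=8.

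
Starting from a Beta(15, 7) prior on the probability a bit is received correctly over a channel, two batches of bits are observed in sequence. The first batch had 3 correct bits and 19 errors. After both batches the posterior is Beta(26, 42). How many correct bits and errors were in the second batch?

8 correct bits and 16 errors

Sequential conjugate updates are equivalent to a single update on the pooled data, so total successes = posterior α − prior α and total failures = posterior β − prior β.
Total across both batches: 26−15=11 correct bits, 42−7=35 errors.
Subtract the first batch: 11−3=8 correct bits and 35−19=16 errors.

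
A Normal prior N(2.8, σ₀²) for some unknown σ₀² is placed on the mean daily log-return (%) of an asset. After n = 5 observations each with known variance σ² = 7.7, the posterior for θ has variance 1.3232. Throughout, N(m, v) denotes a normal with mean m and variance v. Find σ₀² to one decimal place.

σ₀² = 9.4

Posterior precision equals prior precision plus data precision: 1/σ_n² = 1/σ₀² + n/σ².
So 1/σ₀² = 1/1.3232 − 5/7.7 = 0.755744 − 0.649351 = 0.106393.
Hence σ₀² = 1/0.106393 ≈ 9.4.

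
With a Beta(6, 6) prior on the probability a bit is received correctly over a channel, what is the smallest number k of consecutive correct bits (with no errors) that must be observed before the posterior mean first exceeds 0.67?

After k correct bits and 0 errors the posterior is Beta(6+k, 6), with mean (6+k)/(6+6+k).
Set (6+k)/(12+k) > 0.67 and solve: k > (0.67·12 − 6)/(1 − 0.67) = 6.182.
The smallest integer exceeding 6.182 is 7, and checking k=7: (13)/(19) = 0.6842 > 0.67.

k = 7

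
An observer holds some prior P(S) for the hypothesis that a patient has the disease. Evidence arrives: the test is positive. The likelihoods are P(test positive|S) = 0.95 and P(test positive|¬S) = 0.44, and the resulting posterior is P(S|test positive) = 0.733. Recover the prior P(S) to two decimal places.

P(S) = 0.56

In odds form, posterior odds = prior odds × likelihood ratio, so prior odds = posterior odds ÷ LR.
Posterior odds = 0.733/(1−0.733) = 2.7453. LR = 0.95/0.44 = 2.1591.
Prior odds = 2.7453/2.1591 = 1.2715, so P(S) = 1.2715/(1+1.2715) ≈ 0.56.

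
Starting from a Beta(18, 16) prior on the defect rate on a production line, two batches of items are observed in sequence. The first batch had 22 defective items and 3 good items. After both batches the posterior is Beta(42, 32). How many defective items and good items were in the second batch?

2 defective items and 13 good items

Sequential conjugate updates are equivalent to a single update on the pooled data, so total successes = posterior α − prior α and total failures = posterior β − prior β.
Total across both batches: 42−18=24 defective items, 32−16=16 good items.
Subtract the first batch: 24−22=2 defective items and 16−3=13 good items.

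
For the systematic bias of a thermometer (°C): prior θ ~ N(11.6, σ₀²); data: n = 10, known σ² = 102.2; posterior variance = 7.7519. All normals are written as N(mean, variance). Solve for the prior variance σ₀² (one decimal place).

σ₀² = 32.1

Posterior precision equals prior precision plus data precision: 1/σ_n² = 1/σ₀² + n/σ².
So 1/σ₀² = 1/7.7519 − 10/102.2 = 0.129001 − 0.097847 = 0.031154.
Hence σ₀² = 1/0.031154 ≈ 32.1.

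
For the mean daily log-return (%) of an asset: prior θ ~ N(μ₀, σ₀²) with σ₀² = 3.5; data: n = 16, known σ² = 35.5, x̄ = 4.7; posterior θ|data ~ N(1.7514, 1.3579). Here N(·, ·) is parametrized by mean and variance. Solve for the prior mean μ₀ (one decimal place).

With known observation variance, the Normal–Normal posterior has precision τ_n = τ₀ + n/σ² and mean μ_n = (τ₀μ₀ + (n/σ²)x̄)/τ_n.
Here τ₀ = 1/3.5 = 0.285714 and τ_data = 16/35.5 = 0.450704, so τ_n = 0.736418.
Rearranging for μ₀: μ₀ = (μ_n·τ_n − τ_data·x̄)/τ₀ = (1.7514·0.736418 − 0.450704·4.7) / 0.285714 = -0.828546/0.285714 ≈ -2.9.

μ₀ = -2.9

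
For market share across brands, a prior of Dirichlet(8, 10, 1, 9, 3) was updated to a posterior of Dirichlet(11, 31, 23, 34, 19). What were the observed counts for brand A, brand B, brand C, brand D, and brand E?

For a Dirichlet(α) prior with multinomial counts c, the posterior is Dirichlet(α + c) componentwise.
Counts are posterior − prior componentwise: 11−8=3, 31−10=21, 23−1=22, 34−9=25, 19−3=16.

counts (3, 21, 22, 25, 16)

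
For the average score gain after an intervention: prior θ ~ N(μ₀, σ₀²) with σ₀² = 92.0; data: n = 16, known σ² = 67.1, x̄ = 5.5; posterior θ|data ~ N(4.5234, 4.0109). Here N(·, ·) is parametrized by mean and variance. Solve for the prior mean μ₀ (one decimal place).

The posterior mean is a precision-weighted average: μ_n = (τ₀μ₀ + τ_data·x̄)/(τ₀+τ_data), with τ₀=1/σ₀² and τ_data=n/σ².
Here τ₀ = 1/92.0 = 0.010870 and τ_data = 16/67.1 = 0.238450, so τ_n = 0.249320.
Rearranging for μ₀: μ₀ = (μ_n·τ_n − τ_data·x̄)/τ₀ = (4.5234·0.249320 − 0.238450·5.5) / 0.010870 = -0.183701/0.010870 ≈ -16.9.

μ₀ = -16.9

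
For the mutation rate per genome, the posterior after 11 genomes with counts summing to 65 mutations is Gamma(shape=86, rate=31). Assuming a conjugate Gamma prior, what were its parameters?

Gamma(shape=21, rate=20)

Gamma–Poisson conjugacy: posterior shape = α + Σxᵢ, posterior rate = β + n.
So α = 86 − 65 = 21 and β = 31 − 11 = 20.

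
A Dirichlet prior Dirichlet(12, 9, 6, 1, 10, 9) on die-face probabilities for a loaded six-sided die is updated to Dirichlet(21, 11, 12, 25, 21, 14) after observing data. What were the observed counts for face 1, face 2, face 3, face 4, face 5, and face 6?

For a Dirichlet(α) prior with multinomial counts c, the posterior is Dirichlet(α + c) componentwise.
Counts are posterior − prior componentwise: 21−12=9, 11−9=2, 12−6=6, 25−1=24, 21−10=11, 14−9=5.

counts (9, 2, 6, 24, 11, 5)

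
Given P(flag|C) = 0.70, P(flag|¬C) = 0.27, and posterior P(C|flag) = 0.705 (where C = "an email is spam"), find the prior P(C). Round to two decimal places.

P(C) = 0.48

In odds form, posterior odds = prior odds × likelihood ratio, so prior odds = posterior odds ÷ LR.
Posterior odds = 0.705/(1−0.705) = 2.3898. LR = 0.70/0.27 = 2.5926.
Prior odds = 2.3898/2.5926 = 0.9218, so P(C) = 0.9218/(1+0.9218) ≈ 0.48.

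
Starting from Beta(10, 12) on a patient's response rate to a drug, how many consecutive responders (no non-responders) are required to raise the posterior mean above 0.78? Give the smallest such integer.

After k responders and 0 non-responders the posterior is Beta(10+k, 12), with mean (10+k)/(10+12+k).
Set (10+k)/(22+k) > 0.78 and solve: k > (0.78·22 − 10)/(1 − 0.78) = 32.545.
The smallest integer exceeding 32.545 is 33.

k = 33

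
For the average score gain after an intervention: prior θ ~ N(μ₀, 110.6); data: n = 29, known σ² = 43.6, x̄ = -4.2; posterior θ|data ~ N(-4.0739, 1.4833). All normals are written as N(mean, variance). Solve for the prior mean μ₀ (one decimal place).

The posterior mean is a precision-weighted average: μ_n = (τ₀μ₀ + τ_data·x̄)/(τ₀+τ_data), with τ₀=1/σ₀² and τ_data=n/σ².
Here τ₀ = 1/110.6 = 0.009042 and τ_data = 29/43.6 = 0.665138, so τ_n = 0.674180.
Rearranging for μ₀: μ₀ = (μ_n·τ_n − τ_data·x̄)/τ₀ = (-4.0739·0.674180 − 0.665138·-4.2) / 0.009042 = 0.047038/0.009042 ≈ 5.2.

μ₀ = 5.2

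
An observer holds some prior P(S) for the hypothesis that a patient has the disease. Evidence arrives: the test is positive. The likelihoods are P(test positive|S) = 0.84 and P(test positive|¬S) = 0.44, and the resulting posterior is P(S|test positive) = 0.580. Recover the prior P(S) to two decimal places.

P(S) = 0.42

In odds form, posterior odds = prior odds × likelihood ratio, so prior odds = posterior odds ÷ LR.
Posterior odds = 0.580/(1−0.580) = 1.3810. LR = 0.84/0.44 = 1.9091.
Prior odds = 1.3810/1.9091 = 0.7234, so P(S) = 0.7234/(1+0.7234) ≈ 0.42.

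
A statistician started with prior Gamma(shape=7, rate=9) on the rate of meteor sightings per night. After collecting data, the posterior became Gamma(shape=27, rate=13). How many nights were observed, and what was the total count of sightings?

A Gamma(α, β) prior (rate parametrization) on a Poisson rate with n observations summing to S gives posterior Gamma(α+S, β+n).
Matching: Σxᵢ = 27 − 7 = 20 and n = 13 − 9 = 4.

n = 4 nights with total 20 sightings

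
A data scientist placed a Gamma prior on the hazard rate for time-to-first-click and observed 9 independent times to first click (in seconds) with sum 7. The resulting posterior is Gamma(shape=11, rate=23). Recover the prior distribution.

Gamma(shape=2, rate=16)

For an exponential likelihood with a Gamma(α, β) prior on the rate, n observations with total T give posterior Gamma(α+n, β+T).
So α = 11 − 9 = 2 and β = 23 − 7 = 16.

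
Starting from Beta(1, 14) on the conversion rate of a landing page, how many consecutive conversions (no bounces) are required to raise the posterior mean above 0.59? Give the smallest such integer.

k = 20

After k conversions and 0 bounces the posterior is Beta(1+k, 14), with mean (1+k)/(1+14+k).
Set (1+k)/(15+k) > 0.59 and solve: k > (0.59·15 − 1)/(1 − 0.59) = 19.146.
The smallest integer exceeding 19.146 is 20, and checking k=20: (21)/(35) = 0.6000 > 0.59.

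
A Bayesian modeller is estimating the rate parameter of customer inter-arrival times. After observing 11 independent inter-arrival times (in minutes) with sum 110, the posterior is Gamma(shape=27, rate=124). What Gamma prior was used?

Gamma(shape=16, rate=14)

For an exponential likelihood with a Gamma(α, β) prior on the rate, n observations with total T give posterior Gamma(α+n, β+T).
So α = 27 − 11 = 16 and β = 124 − 110 = 14.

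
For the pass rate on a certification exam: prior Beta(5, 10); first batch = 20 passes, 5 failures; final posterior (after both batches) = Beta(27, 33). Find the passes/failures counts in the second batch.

Sequential conjugate updates are equivalent to a single update on the pooled data, so total successes = posterior α − prior α and total failures = posterior β − prior β.
Total across both batches: 27−5=22 passes, 33−10=23 failures.
Subtract the first batch: 22−20=2 passes and 23−5=18 failures.

2 passes and 18 failures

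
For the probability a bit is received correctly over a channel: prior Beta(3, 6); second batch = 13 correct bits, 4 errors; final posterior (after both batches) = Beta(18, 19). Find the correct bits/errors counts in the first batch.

Sequential conjugate updates are equivalent to a single update on the pooled data, so total successes = posterior α − prior α and total failures = posterior β − prior β.
Total across both batches: 18−3=15 correct bits, 19−6=13 errors.
Subtract the second batch: 15−13=2 correct bits and 13−4=9 errors.

2 correct bits and 9 errors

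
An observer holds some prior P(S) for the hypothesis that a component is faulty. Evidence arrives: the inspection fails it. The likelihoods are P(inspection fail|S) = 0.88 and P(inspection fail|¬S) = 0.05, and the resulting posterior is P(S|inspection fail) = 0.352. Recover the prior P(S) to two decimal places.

P(S) = 0.03

Bayes' rule in odds form gives O(S|E) = O(S)·[P(E|S)/P(E|¬S)], hence O(S) = O(S|E)/LR.
Posterior odds = 0.352/(1−0.352) = 0.5432. LR = 0.88/0.05 = 17.6000.
Prior odds = 0.5432/17.6000 = 0.0309, so P(S) = 0.0309/(1+0.0309) ≈ 0.03.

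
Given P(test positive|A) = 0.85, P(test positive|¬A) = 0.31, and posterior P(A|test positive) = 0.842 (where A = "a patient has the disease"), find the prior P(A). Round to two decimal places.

In odds form, posterior odds = prior odds × likelihood ratio, so prior odds = posterior odds ÷ LR.
Posterior odds = 0.842/(1−0.842) = 5.3291. LR = 0.85/0.31 = 2.7419.
Prior odds = 5.3291/2.7419 = 1.9436, so P(A) = 1.9436/(1+1.9436) ≈ 0.66.

P(A) = 0.66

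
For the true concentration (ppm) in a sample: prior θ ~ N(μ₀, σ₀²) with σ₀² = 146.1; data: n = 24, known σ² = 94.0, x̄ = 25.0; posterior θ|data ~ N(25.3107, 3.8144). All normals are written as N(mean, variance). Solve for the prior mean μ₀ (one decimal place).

With known observation variance, the Normal–Normal posterior has precision τ_n = τ₀ + n/σ² and mean μ_n = (τ₀μ₀ + (n/σ²)x̄)/τ_n.
Here τ₀ = 1/146.1 = 0.006845 and τ_data = 24/94.0 = 0.255319, so τ_n = 0.262164.
Rearranging for μ₀: μ₀ = (μ_n·τ_n − τ_data·x̄)/τ₀ = (25.3107·0.262164 − 0.255319·25.0) / 0.006845 = 0.252579/0.006845 ≈ 36.9.

μ₀ = 36.9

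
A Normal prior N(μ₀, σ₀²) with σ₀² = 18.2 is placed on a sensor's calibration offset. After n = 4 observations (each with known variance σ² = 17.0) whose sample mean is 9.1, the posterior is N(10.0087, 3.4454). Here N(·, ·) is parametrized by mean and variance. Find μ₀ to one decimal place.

The posterior mean is a precision-weighted average: μ_n = (τ₀μ₀ + τ_data·x̄)/(τ₀+τ_data), with τ₀=1/σ₀² and τ_data=n/σ².
Here τ₀ = 1/18.2 = 0.054945 and τ_data = 4/17.0 = 0.235294, so τ_n = 0.290239.
Rearranging for μ₀: μ₀ = (μ_n·τ_n − τ_data·x̄)/τ₀ = (10.0087·0.290239 − 0.235294·9.1) / 0.054945 = 0.763740/0.054945 ≈ 13.9.

μ₀ = 13.9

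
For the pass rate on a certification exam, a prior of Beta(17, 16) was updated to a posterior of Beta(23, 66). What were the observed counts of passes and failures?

6 passes and 50 failures

Under Beta–binomial conjugacy the posterior parameters are (a+s, b+f).
Match parameters: s=23−17=6, f=66−16=50.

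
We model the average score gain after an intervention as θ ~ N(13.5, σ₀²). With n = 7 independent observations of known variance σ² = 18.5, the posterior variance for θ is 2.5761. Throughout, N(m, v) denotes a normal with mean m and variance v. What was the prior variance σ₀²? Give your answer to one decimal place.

Posterior precision equals prior precision plus data precision: 1/σ_n² = 1/σ₀² + n/σ².
So 1/σ₀² = 1/2.5761 − 7/18.5 = 0.388184 − 0.378378 = 0.009806.
Hence σ₀² = 1/0.009806 ≈ 102.0.

σ₀² = 102.0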